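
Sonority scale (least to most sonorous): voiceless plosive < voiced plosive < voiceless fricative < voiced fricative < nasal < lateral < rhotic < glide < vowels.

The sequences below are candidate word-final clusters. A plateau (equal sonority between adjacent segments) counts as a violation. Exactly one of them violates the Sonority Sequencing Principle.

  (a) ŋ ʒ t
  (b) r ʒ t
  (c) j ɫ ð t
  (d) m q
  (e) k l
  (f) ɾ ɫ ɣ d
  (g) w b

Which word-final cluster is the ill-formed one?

(a) ŋ ʒ t: profile 5-4-1 — obeys.
(b) r ʒ t: profile 7-4-1 — obeys.
(c) j ɫ ð t: profile 8-6-4-1 — obeys.
(d) m q: profile 5-1 — obeys.
(e) k l: profile 1-6 — violates.
(f) ɾ ɫ ɣ d: profile 7-6-4-2 — obeys.
(g) w b: profile 8-2 — obeys.

e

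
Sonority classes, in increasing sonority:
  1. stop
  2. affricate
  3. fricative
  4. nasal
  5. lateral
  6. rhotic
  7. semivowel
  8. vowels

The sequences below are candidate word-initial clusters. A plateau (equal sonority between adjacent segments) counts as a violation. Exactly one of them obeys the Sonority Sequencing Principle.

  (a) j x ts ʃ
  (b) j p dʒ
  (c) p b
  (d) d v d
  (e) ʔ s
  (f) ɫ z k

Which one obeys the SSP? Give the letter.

(a) 7-3-2-3 → violates
(b) 7-1-2 → violates
(c) 1-1 → violates
(d) 1-3-1 → violates
(e) 1-3 → obeys
(f) 5-3-1 → violates

e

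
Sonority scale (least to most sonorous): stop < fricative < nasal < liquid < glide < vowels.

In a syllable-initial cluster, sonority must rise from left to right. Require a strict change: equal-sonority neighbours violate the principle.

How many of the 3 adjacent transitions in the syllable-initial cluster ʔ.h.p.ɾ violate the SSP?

1

/ʔ/ is a stop (sonority 1).
/h/ is a fricative (sonority 2).
/p/ is a stop (sonority 1).
/ɾ/ is a liquid (sonority 4).
/ʔ/→/h/: 1→2 (rises) — ok.
/h/→/p/: 2→1 (does not rise) — violation.
/p/→/ɾ/: 1→4 (rises) — ok.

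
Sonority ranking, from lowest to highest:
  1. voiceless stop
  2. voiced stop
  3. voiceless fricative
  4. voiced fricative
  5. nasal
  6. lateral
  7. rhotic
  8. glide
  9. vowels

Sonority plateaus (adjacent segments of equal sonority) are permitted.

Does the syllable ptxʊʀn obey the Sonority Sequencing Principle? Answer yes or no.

yes

Onset: /p/ is a voiceless stop (sonority 1), /t/ is a voiceless stop (sonority 1), /x/ is a voiceless fricative (sonority 3); then the nucleus /ʊ/ (sonority 9).
Onset profile 1-1-3-9 — rises to the nucleus.
Coda: /ʀ/ is a rhotic (sonority 7), /n/ is a nasal (sonority 5).
Coda profile 9-7-5 — falls from the nucleus.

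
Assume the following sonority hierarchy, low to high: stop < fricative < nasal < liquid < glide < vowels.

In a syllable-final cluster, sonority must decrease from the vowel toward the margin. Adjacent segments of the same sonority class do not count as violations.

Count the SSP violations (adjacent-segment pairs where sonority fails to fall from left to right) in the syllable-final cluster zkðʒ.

1

/z/: fricative = 2.
/k/: stop = 1.
/ð/: fricative = 2.
/ʒ/: fricative = 2.
/z/→/k/: 2→1 (falls) — ok.
/k/→/ð/: 1→2 (does not fall) — violation.
/ð/→/ʒ/: 2→2 (plateau, allowed) — ok.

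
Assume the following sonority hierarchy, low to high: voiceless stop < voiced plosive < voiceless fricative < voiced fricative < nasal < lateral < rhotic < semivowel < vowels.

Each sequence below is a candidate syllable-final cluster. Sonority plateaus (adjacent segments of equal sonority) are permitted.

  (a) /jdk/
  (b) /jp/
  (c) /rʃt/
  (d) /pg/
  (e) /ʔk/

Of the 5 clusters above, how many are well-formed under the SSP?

4

(a) 8-2-1 → obeys
(b) 8-1 → obeys
(c) 7-3-1 → obeys
(d) 1-2 → violates
(e) 1-1 → obeys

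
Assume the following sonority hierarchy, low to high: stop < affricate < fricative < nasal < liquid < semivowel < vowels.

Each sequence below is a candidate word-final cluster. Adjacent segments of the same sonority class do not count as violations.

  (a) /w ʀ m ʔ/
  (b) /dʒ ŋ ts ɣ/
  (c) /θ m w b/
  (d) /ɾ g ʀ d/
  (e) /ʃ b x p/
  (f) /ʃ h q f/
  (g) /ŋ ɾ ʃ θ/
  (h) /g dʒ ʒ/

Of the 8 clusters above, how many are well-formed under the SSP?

1

(a) /w ʀ m ʔ/: profile 6-5-4-1 — obeys.
(b) /dʒ ŋ ts ɣ/: profile 2-4-2-3 — violates.
(c) /θ m w b/: profile 3-4-6-1 — violates.
(d) /ɾ g ʀ d/: profile 5-1-5-1 — violates.
(e) /ʃ b x p/: profile 3-1-3-1 — violates.
(f) /ʃ h q f/: profile 3-3-1-3 — violates.
(g) /ŋ ɾ ʃ θ/: profile 4-5-3-3 — violates.
(h) /g dʒ ʒ/: profile 1-2-3 — violates.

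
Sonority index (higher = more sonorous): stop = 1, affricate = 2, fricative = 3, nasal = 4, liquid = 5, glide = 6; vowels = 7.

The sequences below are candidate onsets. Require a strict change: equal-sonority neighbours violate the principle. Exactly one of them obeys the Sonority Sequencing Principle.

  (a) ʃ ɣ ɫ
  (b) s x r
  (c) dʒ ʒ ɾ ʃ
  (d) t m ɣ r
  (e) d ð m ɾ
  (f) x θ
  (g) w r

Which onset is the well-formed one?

e

(a) ʃ ɣ ɫ: profile 3-3-5 — violates.
(b) s x r: profile 3-3-5 — violates.
(c) dʒ ʒ ɾ ʃ: profile 2-3-5-3 — violates.
(d) t m ɣ r: profile 1-4-3-5 — violates.
(e) d ð m ɾ: profile 1-3-4-5 — obeys.
(f) x θ: profile 3-3 — violates.
(g) w r: profile 6-5 — violates.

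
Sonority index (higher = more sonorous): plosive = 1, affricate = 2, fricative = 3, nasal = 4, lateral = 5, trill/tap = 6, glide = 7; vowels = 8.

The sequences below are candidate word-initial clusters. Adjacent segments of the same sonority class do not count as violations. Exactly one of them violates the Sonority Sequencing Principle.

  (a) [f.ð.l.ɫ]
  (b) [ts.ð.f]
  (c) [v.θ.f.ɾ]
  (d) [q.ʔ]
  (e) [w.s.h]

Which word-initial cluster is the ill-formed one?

e

(a) sonority 3-3-5-5: well-formed.
(b) sonority 2-3-3: well-formed.
(c) sonority 3-3-3-6: well-formed.
(d) sonority 1-1: well-formed.
(e) sonority 7-3-3: ill-formed.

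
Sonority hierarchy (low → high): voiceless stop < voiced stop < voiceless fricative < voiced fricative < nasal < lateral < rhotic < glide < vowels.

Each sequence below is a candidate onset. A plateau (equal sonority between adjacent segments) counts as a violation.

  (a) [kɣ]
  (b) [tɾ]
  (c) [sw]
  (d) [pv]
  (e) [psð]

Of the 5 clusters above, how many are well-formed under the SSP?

5

(a) sonority 1-4: well-formed.
(b) sonority 1-7: well-formed.
(c) sonority 3-8: well-formed.
(d) sonority 1-4: well-formed.
(e) sonority 1-3-4: well-formed.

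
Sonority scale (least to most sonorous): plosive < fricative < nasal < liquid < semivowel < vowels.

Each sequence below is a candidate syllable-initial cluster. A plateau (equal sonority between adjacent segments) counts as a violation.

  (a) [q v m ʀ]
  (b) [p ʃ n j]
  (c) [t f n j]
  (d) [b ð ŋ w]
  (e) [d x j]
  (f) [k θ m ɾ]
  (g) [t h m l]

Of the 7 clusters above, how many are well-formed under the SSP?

(a) [q v m ʀ]: profile 1-2-3-4 — obeys.
(b) [p ʃ n j]: profile 1-2-3-5 — obeys.
(c) [t f n j]: profile 1-2-3-5 — obeys.
(d) [b ð ŋ w]: profile 1-2-3-5 — obeys.
(e) [d x j]: profile 1-2-5 — obeys.
(f) [k θ m ɾ]: profile 1-2-3-4 — obeys.
(g) [t h m l]: profile 1-2-3-4 — obeys.

7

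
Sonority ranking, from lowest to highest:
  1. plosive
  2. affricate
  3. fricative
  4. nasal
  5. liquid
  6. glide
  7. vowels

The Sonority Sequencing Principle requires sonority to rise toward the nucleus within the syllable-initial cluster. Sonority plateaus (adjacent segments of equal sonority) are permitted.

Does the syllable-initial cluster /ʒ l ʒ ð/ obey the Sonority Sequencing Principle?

/ʒ/: fricative = 3.
/l/: liquid = 5.
/ʒ/: fricative = 3.
/ð/: fricative = 3.
The profile is 3-5-3-3. Between /l/ (5) and /ʒ/ (3) sonority does not rise, so the cluster violates the SSP.

no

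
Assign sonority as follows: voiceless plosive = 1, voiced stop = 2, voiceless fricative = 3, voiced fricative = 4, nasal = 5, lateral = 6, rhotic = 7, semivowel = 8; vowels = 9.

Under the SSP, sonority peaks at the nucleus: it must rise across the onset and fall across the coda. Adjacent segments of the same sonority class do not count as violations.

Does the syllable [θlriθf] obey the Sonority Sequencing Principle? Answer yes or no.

Onset: /θ/ is a voiceless fricative (sonority 3), /l/ is a lateral (sonority 6), /r/ is a rhotic (sonority 7); then the nucleus /i/ (sonority 9).
Onset profile 3-6-7-9 — rises to the nucleus.
Coda: /θ/ is a voiceless fricative (sonority 3), /f/ is a voiceless fricative (sonority 3).
Coda profile 9-3-3 — falls from the nucleus.

yes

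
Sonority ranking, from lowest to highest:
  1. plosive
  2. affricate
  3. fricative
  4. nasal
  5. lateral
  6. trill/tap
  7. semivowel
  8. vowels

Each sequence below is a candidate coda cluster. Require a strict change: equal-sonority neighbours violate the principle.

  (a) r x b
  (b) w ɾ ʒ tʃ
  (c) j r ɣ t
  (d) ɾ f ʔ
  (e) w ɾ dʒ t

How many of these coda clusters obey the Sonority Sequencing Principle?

(a) 6-3-1 → obeys
(b) 7-6-3-2 → obeys
(c) 7-6-3-1 → obeys
(d) 6-3-1 → obeys
(e) 7-6-2-1 → obeys

5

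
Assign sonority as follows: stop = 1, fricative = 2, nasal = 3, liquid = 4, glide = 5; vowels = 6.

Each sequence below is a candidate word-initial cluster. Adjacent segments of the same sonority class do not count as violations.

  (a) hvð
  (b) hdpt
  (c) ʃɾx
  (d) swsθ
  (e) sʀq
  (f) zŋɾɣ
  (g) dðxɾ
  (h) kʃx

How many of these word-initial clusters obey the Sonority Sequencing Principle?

3

(a) 2-2-2 → obeys
(b) 2-1-1-1 → violates
(c) 2-4-2 → violates
(d) 2-5-2-2 → violates
(e) 2-4-1 → violates
(f) 2-3-4-2 → violates
(g) 1-2-2-4 → obeys
(h) 1-2-2 → obeys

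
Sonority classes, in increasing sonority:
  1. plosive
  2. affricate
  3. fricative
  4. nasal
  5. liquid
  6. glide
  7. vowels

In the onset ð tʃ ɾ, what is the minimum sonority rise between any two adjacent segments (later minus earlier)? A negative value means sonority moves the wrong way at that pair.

/ð/ — fricative, sonority 3.
/tʃ/ — affricate, sonority 2.
/ɾ/ — liquid, sonority 5.
/ð/→/tʃ/: change -1.
/tʃ/→/ɾ/: change +3.
Minimum = -1.

-1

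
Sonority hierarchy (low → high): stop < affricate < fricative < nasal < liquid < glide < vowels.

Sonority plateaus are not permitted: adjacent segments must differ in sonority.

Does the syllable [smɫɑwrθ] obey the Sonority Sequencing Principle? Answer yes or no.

yes

Onset: /s/ is a fricative (sonority 3), /m/ is a nasal (sonority 4), /ɫ/ is a liquid (sonority 5); then the nucleus /ɑ/ (sonority 7).
Onset profile 3-4-5-7 — rises to the nucleus.
Coda: /w/ is a glide (sonority 6), /r/ is a liquid (sonority 5), /θ/ is a fricative (sonority 3).
Coda profile 7-6-5-3 — falls from the nucleus.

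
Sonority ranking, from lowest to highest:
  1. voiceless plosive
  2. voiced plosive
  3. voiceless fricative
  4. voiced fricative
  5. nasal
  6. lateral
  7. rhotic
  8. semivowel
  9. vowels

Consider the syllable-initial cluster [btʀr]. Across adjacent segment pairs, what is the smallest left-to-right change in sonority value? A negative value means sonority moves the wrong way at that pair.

/b/ is a voiced plosive (sonority 2).
/t/ is a voiceless plosive (sonority 1).
/ʀ/ is a rhotic (sonority 7).
/r/ is a rhotic (sonority 7).
/b/→/t/: change -1.
/t/→/ʀ/: change +6.
/ʀ/→/r/: change +0.
Minimum = -1.

-1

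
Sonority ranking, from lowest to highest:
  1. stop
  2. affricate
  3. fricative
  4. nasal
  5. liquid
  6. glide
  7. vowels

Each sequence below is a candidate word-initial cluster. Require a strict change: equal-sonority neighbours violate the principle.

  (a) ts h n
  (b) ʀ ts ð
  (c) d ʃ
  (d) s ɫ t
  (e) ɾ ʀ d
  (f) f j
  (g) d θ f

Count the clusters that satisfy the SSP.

3

(a) 2-3-4 → obeys
(b) 5-2-3 → violates
(c) 1-3 → obeys
(d) 3-5-1 → violates
(e) 5-5-1 → violates
(f) 3-6 → obeys
(g) 1-3-3 → violates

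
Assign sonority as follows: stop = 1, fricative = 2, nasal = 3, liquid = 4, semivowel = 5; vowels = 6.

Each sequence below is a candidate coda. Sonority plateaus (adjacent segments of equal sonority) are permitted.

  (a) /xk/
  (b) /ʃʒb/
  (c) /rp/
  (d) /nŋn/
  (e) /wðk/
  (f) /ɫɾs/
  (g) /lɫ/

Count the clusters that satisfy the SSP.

(a) 2-1 → obeys
(b) 2-2-1 → obeys
(c) 4-1 → obeys
(d) 3-3-3 → obeys
(e) 5-2-1 → obeys
(f) 4-4-2 → obeys
(g) 4-4 → obeys

7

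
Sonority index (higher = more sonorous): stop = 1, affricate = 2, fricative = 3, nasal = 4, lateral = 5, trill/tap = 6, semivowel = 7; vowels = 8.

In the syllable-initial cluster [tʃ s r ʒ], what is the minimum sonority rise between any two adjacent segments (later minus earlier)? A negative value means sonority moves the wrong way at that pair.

-3

/tʃ/: affricate = 2.
/s/: fricative = 3.
/r/: trill/tap = 6.
/ʒ/: fricative = 3.
/tʃ/→/s/: change +1.
/s/→/r/: change +3.
/r/→/ʒ/: change -3.
Minimum = -3.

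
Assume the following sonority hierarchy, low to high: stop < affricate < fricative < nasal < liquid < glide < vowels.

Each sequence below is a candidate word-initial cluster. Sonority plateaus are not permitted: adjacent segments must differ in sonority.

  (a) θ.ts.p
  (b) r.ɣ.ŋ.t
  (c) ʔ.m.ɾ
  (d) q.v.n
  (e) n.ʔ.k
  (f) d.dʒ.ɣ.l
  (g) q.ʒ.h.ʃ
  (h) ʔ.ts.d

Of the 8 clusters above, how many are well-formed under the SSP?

3

(a) θ.ts.p: profile 3-2-1 — violates.
(b) r.ɣ.ŋ.t: profile 5-3-4-1 — violates.
(c) ʔ.m.ɾ: profile 1-4-5 — obeys.
(d) q.v.n: profile 1-3-4 — obeys.
(e) n.ʔ.k: profile 4-1-1 — violates.
(f) d.dʒ.ɣ.l: profile 1-2-3-5 — obeys.
(g) q.ʒ.h.ʃ: profile 1-3-3-3 — violates.
(h) ʔ.ts.d: profile 1-2-1 — violates.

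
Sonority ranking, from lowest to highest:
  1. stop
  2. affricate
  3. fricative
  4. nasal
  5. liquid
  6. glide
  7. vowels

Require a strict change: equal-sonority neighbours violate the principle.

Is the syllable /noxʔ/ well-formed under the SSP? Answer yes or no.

yes

Onset: /n/ is a nasal (sonority 4); then the nucleus /o/ (sonority 7).
Onset profile 4-7 — rises to the nucleus.
Coda: /x/ is a fricative (sonority 3), /ʔ/ is a stop (sonority 1).
Coda profile 7-3-1 — falls from the nucleus.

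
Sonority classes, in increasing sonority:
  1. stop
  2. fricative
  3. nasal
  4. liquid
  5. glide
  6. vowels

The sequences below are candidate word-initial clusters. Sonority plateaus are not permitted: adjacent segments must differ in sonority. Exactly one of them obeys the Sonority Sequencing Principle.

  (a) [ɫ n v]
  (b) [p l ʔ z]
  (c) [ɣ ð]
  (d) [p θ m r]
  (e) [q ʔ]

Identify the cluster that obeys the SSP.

(a) 4-3-2 → violates
(b) 1-4-1-2 → violates
(c) 2-2 → violates
(d) 1-2-3-4 → obeys
(e) 1-1 → violates

d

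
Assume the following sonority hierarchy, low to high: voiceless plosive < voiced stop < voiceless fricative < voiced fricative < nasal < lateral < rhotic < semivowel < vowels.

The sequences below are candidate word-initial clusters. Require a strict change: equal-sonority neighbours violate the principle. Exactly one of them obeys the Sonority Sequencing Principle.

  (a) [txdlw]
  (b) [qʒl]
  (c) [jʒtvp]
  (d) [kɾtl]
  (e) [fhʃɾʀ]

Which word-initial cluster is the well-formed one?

(a) [txdlw]: profile 1-3-2-6-8 — violates.
(b) [qʒl]: profile 1-4-6 — obeys.
(c) [jʒtvp]: profile 8-4-1-4-1 — violates.
(d) [kɾtl]: profile 1-7-1-6 — violates.
(e) [fhʃɾʀ]: profile 3-3-3-7-7 — violates.

b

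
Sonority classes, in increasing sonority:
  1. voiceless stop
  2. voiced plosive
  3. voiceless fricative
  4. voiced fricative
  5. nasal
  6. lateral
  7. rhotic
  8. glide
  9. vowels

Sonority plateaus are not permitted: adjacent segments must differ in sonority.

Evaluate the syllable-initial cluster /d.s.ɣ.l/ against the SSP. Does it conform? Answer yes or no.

yes

/d/: voiced plosive = 2.
/s/: voiceless fricative = 3.
/ɣ/: voiced fricative = 4.
/l/: lateral = 6.
The profile 2-3-4-6 strictly rises, so the syllable-initial cluster satisfies the SSP.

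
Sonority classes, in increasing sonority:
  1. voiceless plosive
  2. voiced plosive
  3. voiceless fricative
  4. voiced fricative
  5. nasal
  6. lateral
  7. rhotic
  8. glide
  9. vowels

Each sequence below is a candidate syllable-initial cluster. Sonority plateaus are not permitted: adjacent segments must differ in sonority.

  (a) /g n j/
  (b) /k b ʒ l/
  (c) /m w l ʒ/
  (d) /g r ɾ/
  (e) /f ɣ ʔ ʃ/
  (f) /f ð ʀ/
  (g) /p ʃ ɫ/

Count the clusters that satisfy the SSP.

(a) /g n j/: profile 2-5-8 — obeys.
(b) /k b ʒ l/: profile 1-2-4-6 — obeys.
(c) /m w l ʒ/: profile 5-8-6-4 — violates.
(d) /g r ɾ/: profile 2-7-7 — violates.
(e) /f ɣ ʔ ʃ/: profile 3-4-1-3 — violates.
(f) /f ð ʀ/: profile 3-4-7 — obeys.
(g) /p ʃ ɫ/: profile 1-3-6 — obeys.

4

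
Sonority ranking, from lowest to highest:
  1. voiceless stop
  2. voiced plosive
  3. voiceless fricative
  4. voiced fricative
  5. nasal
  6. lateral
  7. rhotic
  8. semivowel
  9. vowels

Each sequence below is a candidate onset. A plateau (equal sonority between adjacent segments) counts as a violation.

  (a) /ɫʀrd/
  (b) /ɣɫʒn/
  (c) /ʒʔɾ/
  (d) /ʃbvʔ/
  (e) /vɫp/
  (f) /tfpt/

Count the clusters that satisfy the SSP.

0

(a) 6-7-7-2 → violates
(b) 4-6-4-5 → violates
(c) 4-1-7 → violates
(d) 3-2-4-1 → violates
(e) 4-6-1 → violates
(f) 1-3-1-1 → violates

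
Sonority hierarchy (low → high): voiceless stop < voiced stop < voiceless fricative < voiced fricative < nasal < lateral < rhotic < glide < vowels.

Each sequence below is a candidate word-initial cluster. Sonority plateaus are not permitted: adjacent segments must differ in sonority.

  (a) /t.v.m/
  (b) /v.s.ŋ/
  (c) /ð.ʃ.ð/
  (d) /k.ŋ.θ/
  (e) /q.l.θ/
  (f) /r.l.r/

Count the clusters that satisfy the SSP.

(a) sonority 1-4-5: well-formed.
(b) sonority 4-3-5: ill-formed.
(c) sonority 4-3-4: ill-formed.
(d) sonority 1-5-3: ill-formed.
(e) sonority 1-6-3: ill-formed.
(f) sonority 7-6-7: ill-formed.

1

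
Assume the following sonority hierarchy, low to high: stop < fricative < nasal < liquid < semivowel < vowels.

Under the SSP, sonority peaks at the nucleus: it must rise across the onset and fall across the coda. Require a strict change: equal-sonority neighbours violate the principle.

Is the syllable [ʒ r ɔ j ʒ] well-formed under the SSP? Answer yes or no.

yes

Onset: /ʒ/ is a fricative (sonority 2), /r/ is a liquid (sonority 4); then the nucleus /ɔ/ (sonority 6).
Onset profile 2-4-6 — rises to the nucleus.
Coda: /j/ is a semivowel (sonority 5), /ʒ/ is a fricative (sonority 2).
Coda profile 6-5-2 — falls from the nucleus.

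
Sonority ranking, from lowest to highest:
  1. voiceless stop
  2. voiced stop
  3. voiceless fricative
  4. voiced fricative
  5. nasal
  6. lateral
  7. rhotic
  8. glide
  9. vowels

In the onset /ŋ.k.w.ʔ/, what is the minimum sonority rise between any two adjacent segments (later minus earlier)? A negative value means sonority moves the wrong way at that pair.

/ŋ/: nasal = 5.
/k/: voiceless stop = 1.
/w/: glide = 8.
/ʔ/: voiceless stop = 1.
/ŋ/→/k/: change -4.
/k/→/w/: change +7.
/w/→/ʔ/: change -7.
Minimum = -7.

-7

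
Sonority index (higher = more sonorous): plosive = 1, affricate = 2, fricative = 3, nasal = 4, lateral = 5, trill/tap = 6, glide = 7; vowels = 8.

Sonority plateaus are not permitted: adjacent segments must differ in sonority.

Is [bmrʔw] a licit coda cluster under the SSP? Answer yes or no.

/b/ — plosive, sonority 1.
/m/ — nasal, sonority 4.
/r/ — trill/tap, sonority 6.
/ʔ/ — plosive, sonority 1.
/w/ — glide, sonority 7.
The profile is 1-4-6-1-7. Between /b/ (1) and /m/ (4) sonority does not fall, so the cluster violates the SSP.

no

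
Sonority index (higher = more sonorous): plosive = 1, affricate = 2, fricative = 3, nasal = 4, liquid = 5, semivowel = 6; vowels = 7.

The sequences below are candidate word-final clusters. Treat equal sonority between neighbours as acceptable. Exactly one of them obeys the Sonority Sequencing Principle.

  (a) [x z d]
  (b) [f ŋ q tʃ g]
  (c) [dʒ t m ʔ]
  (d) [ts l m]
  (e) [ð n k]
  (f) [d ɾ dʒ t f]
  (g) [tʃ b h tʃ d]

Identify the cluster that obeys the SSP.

(a) 3-3-1 → obeys
(b) 3-4-1-2-1 → violates
(c) 2-1-4-1 → violates
(d) 2-5-4 → violates
(e) 3-4-1 → violates
(f) 1-5-2-1-3 → violates
(g) 2-1-3-2-1 → violates

a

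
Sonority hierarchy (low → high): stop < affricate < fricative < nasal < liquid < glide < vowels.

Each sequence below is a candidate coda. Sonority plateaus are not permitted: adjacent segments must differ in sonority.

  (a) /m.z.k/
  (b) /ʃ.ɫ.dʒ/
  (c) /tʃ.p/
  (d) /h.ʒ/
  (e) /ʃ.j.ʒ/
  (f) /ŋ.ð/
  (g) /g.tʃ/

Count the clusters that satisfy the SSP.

(a) sonority 4-3-1: well-formed.
(b) sonority 3-5-2: ill-formed.
(c) sonority 2-1: well-formed.
(d) sonority 3-3: ill-formed.
(e) sonority 3-6-3: ill-formed.
(f) sonority 4-3: well-formed.
(g) sonority 1-2: ill-formed.

3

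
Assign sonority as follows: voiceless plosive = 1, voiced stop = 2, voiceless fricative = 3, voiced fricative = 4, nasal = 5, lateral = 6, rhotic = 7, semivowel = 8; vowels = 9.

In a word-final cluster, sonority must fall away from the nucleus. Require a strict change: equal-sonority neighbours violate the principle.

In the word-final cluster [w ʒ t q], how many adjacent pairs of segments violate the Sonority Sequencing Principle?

1

/w/: semivowel = 8.
/ʒ/: voiced fricative = 4.
/t/: voiceless plosive = 1.
/q/: voiceless plosive = 1.
/w/→/ʒ/: 8→4 (falls) — ok.
/ʒ/→/t/: 4→1 (falls) — ok.
/t/→/q/: 1→1 (plateau) — violation.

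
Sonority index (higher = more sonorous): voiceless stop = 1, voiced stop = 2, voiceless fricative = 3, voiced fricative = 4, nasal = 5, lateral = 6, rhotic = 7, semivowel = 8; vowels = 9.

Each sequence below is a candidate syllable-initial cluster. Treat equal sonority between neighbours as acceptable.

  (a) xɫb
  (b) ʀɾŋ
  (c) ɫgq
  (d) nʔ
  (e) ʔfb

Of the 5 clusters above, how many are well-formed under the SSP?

(a) 3-6-2 → violates
(b) 7-7-5 → violates
(c) 6-2-1 → violates
(d) 5-1 → violates
(e) 1-3-2 → violates

0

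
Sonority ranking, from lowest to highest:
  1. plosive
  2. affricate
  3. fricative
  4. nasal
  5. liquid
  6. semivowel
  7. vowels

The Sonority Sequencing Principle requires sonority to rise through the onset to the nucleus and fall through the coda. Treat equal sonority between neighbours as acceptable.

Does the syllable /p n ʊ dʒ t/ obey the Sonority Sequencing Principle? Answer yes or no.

Onset: /p/ is a plosive (sonority 1), /n/ is a nasal (sonority 4); then the nucleus /ʊ/ (sonority 7).
Onset profile 1-4-7 — rises to the nucleus.
Coda: /dʒ/ is an affricate (sonority 2), /t/ is a plosive (sonority 1).
Coda profile 7-2-1 — falls from the nucleus.

yes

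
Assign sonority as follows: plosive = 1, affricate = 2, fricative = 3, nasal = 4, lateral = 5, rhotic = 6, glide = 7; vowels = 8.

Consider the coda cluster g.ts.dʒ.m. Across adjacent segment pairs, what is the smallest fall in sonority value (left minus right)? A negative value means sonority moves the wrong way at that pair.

-2

/g/: plosive = 1.
/ts/: affricate = 2.
/dʒ/: affricate = 2.
/m/: nasal = 4.
/g/→/ts/: change -1.
/ts/→/dʒ/: change +0.
/dʒ/→/m/: change -2.
Minimum = -2.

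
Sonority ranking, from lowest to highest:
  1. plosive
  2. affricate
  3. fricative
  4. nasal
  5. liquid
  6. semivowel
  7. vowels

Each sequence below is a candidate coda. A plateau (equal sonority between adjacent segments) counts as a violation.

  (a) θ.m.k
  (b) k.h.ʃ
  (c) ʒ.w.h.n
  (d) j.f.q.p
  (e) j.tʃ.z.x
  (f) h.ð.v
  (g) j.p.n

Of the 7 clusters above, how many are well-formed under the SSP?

(a) sonority 3-4-1: ill-formed.
(b) sonority 1-3-3: ill-formed.
(c) sonority 3-6-3-4: ill-formed.
(d) sonority 6-3-1-1: ill-formed.
(e) sonority 6-2-3-3: ill-formed.
(f) sonority 3-3-3: ill-formed.
(g) sonority 6-1-4: ill-formed.

0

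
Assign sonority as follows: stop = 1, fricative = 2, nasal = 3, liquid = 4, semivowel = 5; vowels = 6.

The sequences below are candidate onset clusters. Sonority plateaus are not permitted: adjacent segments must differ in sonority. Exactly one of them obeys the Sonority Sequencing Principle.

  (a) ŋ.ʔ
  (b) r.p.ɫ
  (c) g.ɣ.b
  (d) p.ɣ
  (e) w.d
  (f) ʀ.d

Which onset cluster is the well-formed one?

(a) 3-1 → violates
(b) 4-1-4 → violates
(c) 1-2-1 → violates
(d) 1-2 → obeys
(e) 5-1 → violates
(f) 4-1 → violates

d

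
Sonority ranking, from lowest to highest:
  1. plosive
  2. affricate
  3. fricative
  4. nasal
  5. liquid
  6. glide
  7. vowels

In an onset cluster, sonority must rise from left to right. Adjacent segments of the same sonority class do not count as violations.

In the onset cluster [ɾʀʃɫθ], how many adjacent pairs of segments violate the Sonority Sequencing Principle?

/ɾ/ is a liquid (sonority 5).
/ʀ/ is a liquid (sonority 5).
/ʃ/ is a fricative (sonority 3).
/ɫ/ is a liquid (sonority 5).
/θ/ is a fricative (sonority 3).
/ɾ/→/ʀ/: 5→5 (plateau, allowed) — ok.
/ʀ/→/ʃ/: 5→3 (does not rise) — violation.
/ʃ/→/ɫ/: 3→5 (rises) — ok.
/ɫ/→/θ/: 5→3 (does not rise) — violation.

2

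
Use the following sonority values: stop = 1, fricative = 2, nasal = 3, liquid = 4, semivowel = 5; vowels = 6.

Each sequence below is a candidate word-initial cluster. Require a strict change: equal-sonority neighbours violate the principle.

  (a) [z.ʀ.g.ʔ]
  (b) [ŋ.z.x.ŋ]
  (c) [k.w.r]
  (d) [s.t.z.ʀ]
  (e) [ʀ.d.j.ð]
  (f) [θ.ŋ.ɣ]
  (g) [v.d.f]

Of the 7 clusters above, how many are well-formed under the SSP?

(a) [z.ʀ.g.ʔ]: profile 2-4-1-1 — violates.
(b) [ŋ.z.x.ŋ]: profile 3-2-2-3 — violates.
(c) [k.w.r]: profile 1-5-4 — violates.
(d) [s.t.z.ʀ]: profile 2-1-2-4 — violates.
(e) [ʀ.d.j.ð]: profile 4-1-5-2 — violates.
(f) [θ.ŋ.ɣ]: profile 2-3-2 — violates.
(g) [v.d.f]: profile 2-1-2 — violates.

0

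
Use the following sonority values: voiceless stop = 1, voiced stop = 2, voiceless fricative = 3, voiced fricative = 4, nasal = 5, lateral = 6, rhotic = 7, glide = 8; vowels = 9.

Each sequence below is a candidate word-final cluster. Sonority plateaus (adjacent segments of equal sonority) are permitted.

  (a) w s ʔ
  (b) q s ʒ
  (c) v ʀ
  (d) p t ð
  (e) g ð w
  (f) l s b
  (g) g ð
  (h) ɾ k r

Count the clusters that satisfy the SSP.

2

(a) w s ʔ: profile 8-3-1 — obeys.
(b) q s ʒ: profile 1-3-4 — violates.
(c) v ʀ: profile 4-7 — violates.
(d) p t ð: profile 1-1-4 — violates.
(e) g ð w: profile 2-4-8 — violates.
(f) l s b: profile 6-3-2 — obeys.
(g) g ð: profile 2-4 — violates.
(h) ɾ k r: profile 7-1-7 — violates.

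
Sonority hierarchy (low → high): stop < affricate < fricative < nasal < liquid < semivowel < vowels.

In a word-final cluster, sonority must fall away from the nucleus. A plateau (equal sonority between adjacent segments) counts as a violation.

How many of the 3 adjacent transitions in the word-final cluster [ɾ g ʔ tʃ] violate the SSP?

2

/ɾ/: liquid = 5.
/g/: stop = 1.
/ʔ/: stop = 1.
/tʃ/: affricate = 2.
/ɾ/→/g/: 5→1 (falls) — ok.
/g/→/ʔ/: 1→1 (plateau) — violation.
/ʔ/→/tʃ/: 1→2 (does not fall) — violation.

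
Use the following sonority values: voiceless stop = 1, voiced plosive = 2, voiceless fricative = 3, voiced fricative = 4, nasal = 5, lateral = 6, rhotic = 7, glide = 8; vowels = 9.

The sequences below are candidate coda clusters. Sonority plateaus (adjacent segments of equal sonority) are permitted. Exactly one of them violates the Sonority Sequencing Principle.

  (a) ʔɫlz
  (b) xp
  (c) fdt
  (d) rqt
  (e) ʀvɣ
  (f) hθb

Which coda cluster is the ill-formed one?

(a) sonority 1-6-6-4: ill-formed.
(b) sonority 3-1: well-formed.
(c) sonority 3-2-1: well-formed.
(d) sonority 7-1-1: well-formed.
(e) sonority 7-4-4: well-formed.
(f) sonority 3-3-2: well-formed.

a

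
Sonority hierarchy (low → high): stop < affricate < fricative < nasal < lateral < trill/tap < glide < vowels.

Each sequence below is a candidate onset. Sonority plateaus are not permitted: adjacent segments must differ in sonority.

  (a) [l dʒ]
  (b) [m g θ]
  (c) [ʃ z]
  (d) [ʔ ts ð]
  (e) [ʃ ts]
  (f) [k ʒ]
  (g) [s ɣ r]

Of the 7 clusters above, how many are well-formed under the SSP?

(a) sonority 5-2: ill-formed.
(b) sonority 4-1-3: ill-formed.
(c) sonority 3-3: ill-formed.
(d) sonority 1-2-3: well-formed.
(e) sonority 3-2: ill-formed.
(f) sonority 1-3: well-formed.
(g) sonority 3-3-6: ill-formed.

2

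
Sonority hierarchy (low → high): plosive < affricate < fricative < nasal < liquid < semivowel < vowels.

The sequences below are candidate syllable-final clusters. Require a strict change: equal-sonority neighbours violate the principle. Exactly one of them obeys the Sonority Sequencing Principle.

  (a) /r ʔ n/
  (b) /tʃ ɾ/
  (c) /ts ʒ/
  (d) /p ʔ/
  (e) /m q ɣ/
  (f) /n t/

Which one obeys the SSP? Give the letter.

(a) sonority 5-1-4: ill-formed.
(b) sonority 2-5: ill-formed.
(c) sonority 2-3: ill-formed.
(d) sonority 1-1: ill-formed.
(e) sonority 4-1-3: ill-formed.
(f) sonority 4-1: well-formed.

f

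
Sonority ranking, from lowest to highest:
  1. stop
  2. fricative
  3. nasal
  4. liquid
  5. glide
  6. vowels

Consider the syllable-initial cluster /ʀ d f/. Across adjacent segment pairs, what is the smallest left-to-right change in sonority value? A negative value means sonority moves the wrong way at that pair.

-3

/ʀ/ — liquid, sonority 4.
/d/ — stop, sonority 1.
/f/ — fricative, sonority 2.
/ʀ/→/d/: change -3.
/d/→/f/: change +1.
Minimum = -3.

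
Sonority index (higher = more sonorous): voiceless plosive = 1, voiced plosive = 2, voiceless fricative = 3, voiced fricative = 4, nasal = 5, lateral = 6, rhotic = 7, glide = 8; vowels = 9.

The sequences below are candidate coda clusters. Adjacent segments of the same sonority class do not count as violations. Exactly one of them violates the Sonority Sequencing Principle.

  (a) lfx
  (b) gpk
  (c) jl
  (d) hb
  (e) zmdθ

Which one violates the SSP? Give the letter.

e

(a) lfx: profile 6-3-3 — obeys.
(b) gpk: profile 2-1-1 — obeys.
(c) jl: profile 8-6 — obeys.
(d) hb: profile 3-2 — obeys.
(e) zmdθ: profile 4-5-2-3 — violates.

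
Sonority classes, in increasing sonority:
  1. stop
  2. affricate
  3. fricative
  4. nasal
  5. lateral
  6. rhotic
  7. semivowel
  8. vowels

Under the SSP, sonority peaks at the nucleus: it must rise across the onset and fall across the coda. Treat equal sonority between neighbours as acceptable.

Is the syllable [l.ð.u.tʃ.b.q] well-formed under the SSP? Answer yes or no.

Onset: /l/ is a lateral (sonority 5), /ð/ is a fricative (sonority 3); then the nucleus /u/ (sonority 8).
Onset profile 5-3-8 — does not rise throughout.
Coda: /tʃ/ is an affricate (sonority 2), /b/ is a stop (sonority 1), /q/ is a stop (sonority 1).
Coda profile 8-2-1-1 — falls from the nucleus.

no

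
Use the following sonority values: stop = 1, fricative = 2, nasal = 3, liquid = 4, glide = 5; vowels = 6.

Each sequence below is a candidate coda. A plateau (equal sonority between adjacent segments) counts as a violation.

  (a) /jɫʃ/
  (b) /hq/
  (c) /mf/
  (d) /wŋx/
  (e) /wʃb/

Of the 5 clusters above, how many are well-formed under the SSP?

(a) sonority 5-4-2: well-formed.
(b) sonority 2-1: well-formed.
(c) sonority 3-2: well-formed.
(d) sonority 5-3-2: well-formed.
(e) sonority 5-2-1: well-formed.

5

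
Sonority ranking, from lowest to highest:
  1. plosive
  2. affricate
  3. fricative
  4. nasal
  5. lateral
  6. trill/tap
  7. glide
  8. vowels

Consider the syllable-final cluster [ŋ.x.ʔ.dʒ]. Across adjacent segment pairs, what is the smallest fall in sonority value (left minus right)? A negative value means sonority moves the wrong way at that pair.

/ŋ/: nasal = 4.
/x/: fricative = 3.
/ʔ/: plosive = 1.
/dʒ/: affricate = 2.
/ŋ/→/x/: change +1.
/x/→/ʔ/: change +2.
/ʔ/→/dʒ/: change -1.
Minimum = -1.

-1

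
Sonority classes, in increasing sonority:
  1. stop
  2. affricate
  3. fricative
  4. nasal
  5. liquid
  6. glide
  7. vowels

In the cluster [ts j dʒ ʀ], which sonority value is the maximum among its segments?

6

/ts/: affricate = 2.
/j/: glide = 6.
/dʒ/: affricate = 2.
/ʀ/: liquid = 5.
The maximum is 6.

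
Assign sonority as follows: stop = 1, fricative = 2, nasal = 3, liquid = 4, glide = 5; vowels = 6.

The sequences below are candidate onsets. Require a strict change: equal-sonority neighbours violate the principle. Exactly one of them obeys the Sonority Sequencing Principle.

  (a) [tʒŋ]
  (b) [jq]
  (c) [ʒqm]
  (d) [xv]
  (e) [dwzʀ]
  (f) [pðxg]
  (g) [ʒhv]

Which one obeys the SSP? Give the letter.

(a) 1-2-3 → obeys
(b) 5-1 → violates
(c) 2-1-3 → violates
(d) 2-2 → violates
(e) 1-5-2-4 → violates
(f) 1-2-2-1 → violates
(g) 2-2-2 → violates

a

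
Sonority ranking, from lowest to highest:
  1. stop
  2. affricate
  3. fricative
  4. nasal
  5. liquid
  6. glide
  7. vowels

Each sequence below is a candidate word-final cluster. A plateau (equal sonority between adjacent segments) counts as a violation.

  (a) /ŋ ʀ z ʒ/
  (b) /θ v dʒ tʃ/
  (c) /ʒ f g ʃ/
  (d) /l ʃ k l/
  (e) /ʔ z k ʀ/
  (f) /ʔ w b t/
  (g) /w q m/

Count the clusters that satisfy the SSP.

0

(a) /ŋ ʀ z ʒ/: profile 4-5-3-3 — violates.
(b) /θ v dʒ tʃ/: profile 3-3-2-2 — violates.
(c) /ʒ f g ʃ/: profile 3-3-1-3 — violates.
(d) /l ʃ k l/: profile 5-3-1-5 — violates.
(e) /ʔ z k ʀ/: profile 1-3-1-5 — violates.
(f) /ʔ w b t/: profile 1-6-1-1 — violates.
(g) /w q m/: profile 6-1-4 — violates.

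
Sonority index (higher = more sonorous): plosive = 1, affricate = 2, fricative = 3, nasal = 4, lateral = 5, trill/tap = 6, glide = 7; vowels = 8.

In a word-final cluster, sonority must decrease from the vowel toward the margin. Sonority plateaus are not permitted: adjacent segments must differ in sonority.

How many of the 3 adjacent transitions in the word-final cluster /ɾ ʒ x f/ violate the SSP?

/ɾ/: trill/tap = 6.
/ʒ/: fricative = 3.
/x/: fricative = 3.
/f/: fricative = 3.
/ɾ/→/ʒ/: 6→3 (falls) — ok.
/ʒ/→/x/: 3→3 (plateau) — violation.
/x/→/f/: 3→3 (plateau) — violation.

2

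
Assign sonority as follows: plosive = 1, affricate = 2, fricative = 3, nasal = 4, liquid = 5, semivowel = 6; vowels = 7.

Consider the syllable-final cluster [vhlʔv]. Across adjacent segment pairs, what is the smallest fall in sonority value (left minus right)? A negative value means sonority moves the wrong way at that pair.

-2

/v/ is a fricative (sonority 3).
/h/ is a fricative (sonority 3).
/l/ is a liquid (sonority 5).
/ʔ/ is a plosive (sonority 1).
/v/ is a fricative (sonority 3).
/v/→/h/: change +0.
/h/→/l/: change -2.
/l/→/ʔ/: change +4.
/ʔ/→/v/: change -2.
Minimum = -2.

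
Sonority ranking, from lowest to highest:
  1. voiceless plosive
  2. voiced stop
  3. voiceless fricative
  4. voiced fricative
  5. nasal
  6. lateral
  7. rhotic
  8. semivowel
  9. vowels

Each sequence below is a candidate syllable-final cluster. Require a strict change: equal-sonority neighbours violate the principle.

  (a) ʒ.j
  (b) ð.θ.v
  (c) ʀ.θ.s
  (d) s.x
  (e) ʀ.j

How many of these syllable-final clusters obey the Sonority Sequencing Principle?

(a) sonority 4-8: ill-formed.
(b) sonority 4-3-4: ill-formed.
(c) sonority 7-3-3: ill-formed.
(d) sonority 3-3: ill-formed.
(e) sonority 7-8: ill-formed.

0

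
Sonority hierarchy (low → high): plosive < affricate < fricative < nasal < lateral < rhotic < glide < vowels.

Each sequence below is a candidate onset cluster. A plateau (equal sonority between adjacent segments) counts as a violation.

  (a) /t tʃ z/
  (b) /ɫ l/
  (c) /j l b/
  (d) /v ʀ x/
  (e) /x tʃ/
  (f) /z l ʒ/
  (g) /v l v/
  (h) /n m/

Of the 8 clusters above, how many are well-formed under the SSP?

(a) /t tʃ z/: profile 1-2-3 — obeys.
(b) /ɫ l/: profile 5-5 — violates.
(c) /j l b/: profile 7-5-1 — violates.
(d) /v ʀ x/: profile 3-6-3 — violates.
(e) /x tʃ/: profile 3-2 — violates.
(f) /z l ʒ/: profile 3-5-3 — violates.
(g) /v l v/: profile 3-5-3 — violates.
(h) /n m/: profile 4-4 — violates.

1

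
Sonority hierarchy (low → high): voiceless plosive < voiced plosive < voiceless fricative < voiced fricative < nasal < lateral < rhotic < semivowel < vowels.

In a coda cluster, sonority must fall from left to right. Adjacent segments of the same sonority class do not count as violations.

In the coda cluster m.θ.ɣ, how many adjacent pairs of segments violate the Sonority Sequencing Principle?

1

/m/ is a nasal (sonority 5).
/θ/ is a voiceless fricative (sonority 3).
/ɣ/ is a voiced fricative (sonority 4).
/m/→/θ/: 5→3 (falls) — ok.
/θ/→/ɣ/: 3→4 (does not fall) — violation.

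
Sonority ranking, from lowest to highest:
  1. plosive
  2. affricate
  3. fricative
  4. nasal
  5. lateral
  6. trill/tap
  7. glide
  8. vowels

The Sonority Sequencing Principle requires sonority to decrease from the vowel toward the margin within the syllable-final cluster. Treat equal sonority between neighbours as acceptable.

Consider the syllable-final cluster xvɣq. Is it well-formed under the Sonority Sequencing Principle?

yes

/x/: fricative = 3.
/v/: fricative = 3.
/ɣ/: fricative = 3.
/q/: plosive = 1.
The profile 3-3-3-1 is non-increasing (plateaus allowed), so the syllable-final cluster satisfies the SSP.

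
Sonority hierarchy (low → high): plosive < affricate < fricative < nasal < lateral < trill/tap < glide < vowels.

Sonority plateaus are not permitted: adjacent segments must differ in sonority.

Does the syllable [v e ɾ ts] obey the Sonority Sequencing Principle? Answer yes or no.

yes

Onset: /v/ is a fricative (sonority 3); then the nucleus /e/ (sonority 8).
Onset profile 3-8 — rises to the nucleus.
Coda: /ɾ/ is a trill/tap (sonority 6), /ts/ is an affricate (sonority 2).
Coda profile 8-6-2 — falls from the nucleus.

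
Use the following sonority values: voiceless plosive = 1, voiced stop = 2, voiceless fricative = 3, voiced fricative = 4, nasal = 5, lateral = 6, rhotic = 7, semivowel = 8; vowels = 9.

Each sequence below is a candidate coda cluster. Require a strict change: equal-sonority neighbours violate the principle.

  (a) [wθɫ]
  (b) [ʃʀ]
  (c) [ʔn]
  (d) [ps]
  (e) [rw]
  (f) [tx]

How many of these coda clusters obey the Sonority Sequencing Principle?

0

(a) 8-3-6 → violates
(b) 3-7 → violates
(c) 1-5 → violates
(d) 1-3 → violates
(e) 7-8 → violates
(f) 1-3 → violates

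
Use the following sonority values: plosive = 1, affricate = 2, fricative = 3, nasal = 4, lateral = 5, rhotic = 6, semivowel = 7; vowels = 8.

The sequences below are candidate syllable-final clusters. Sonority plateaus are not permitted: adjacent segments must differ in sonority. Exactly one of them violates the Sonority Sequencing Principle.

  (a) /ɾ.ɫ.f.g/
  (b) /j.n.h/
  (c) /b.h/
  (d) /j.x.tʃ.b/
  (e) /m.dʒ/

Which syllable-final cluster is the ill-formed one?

c

(a) sonority 6-5-3-1: well-formed.
(b) sonority 7-4-3: well-formed.
(c) sonority 1-3: ill-formed.
(d) sonority 7-3-2-1: well-formed.
(e) sonority 4-2: well-formed.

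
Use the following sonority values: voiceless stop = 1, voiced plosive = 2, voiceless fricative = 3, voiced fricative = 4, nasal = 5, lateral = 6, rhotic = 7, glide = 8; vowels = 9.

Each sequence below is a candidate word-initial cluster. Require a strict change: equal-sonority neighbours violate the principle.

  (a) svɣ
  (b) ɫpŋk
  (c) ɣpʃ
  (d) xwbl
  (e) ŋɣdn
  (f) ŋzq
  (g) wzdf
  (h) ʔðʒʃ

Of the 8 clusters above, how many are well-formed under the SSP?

0

(a) sonority 3-4-4: ill-formed.
(b) sonority 6-1-5-1: ill-formed.
(c) sonority 4-1-3: ill-formed.
(d) sonority 3-8-2-6: ill-formed.
(e) sonority 5-4-2-5: ill-formed.
(f) sonority 5-4-1: ill-formed.
(g) sonority 8-4-2-3: ill-formed.
(h) sonority 1-4-4-3: ill-formed.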